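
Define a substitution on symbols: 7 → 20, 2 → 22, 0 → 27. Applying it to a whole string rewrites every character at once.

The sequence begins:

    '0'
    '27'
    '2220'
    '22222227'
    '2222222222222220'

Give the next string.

Applying the rule to each of the 16 symbols of 2222222222222220 gives the pieces 22 22 22 22 22 22 22 22 22 22 22 22 22 22 22 27, which concatenate to the answer.

22222222222222222222222222222227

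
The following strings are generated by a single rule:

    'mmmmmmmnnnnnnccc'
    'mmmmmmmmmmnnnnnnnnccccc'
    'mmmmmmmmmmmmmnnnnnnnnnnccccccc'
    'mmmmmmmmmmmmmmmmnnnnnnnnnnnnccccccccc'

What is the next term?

mmmmmmmmmmmmmmmmmmmnnnnnnnnnnnnnnccccccccccc

The n-th term is 3n+1 m's then 2n+2 n's then 2n-1 c's, where the shown terms are n = 2, 3, 4, 5.
For the next term, n = 6, so the run lengths are 19, 14, 11.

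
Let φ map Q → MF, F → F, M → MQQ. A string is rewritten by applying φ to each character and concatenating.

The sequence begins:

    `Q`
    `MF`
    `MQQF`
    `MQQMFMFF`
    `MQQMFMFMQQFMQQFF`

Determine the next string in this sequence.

MQQMFMFMQQFMQQFMQQMFMFFMQQMFMFFF

Replace each of the 16 characters of MQQMFMFMQQFMQQFF in place — MQQ MF MF MQQ F MQQ F MQQ MF MF F MQQ MF MF F F — and concatenate.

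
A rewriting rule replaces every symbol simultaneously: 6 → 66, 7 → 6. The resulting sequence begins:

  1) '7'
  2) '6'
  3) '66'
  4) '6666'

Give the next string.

66666666

Expanding 6666: 6→66, 6→66, 6→66, 6→66. Concatenated: 66 66 66 66.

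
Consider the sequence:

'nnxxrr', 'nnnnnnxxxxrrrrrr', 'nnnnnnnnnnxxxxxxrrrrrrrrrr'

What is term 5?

Each string has the form n^{4n-2} x^{2n} r^{4n-2} (n = 1, 2, …).
At n = 5 the blocks have lengths 18, 10, 18.

nnnnnnnnnnnnnnnnnnxxxxxxxxxxrrrrrrrrrrrrrrrrrr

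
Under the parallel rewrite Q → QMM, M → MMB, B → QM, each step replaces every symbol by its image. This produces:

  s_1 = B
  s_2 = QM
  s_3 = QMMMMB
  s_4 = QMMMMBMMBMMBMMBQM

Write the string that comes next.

QMMMMBMMBMMBMMBQMMMBMMBQMMMBMMBQMMMBMMBQMQMMMMB

Replace each of the 17 characters of QMMMMBMMBMMBMMBQM in place — QMM MMB MMB MMB MMB QM MMB MMB QM MMB MMB QM MMB MMB QM QMM MMB — and concatenate.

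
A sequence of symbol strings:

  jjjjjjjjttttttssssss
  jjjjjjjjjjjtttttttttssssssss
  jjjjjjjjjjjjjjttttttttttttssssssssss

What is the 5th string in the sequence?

Reading off run lengths: j runs 8, 11, 14; t runs 6, 9, 12; s runs 6, 8, 10 — each is linear in n, where the shown terms are n = 2, 3, 4.
For term 5, n = 6, so the run lengths are 20, 18, 14.

jjjjjjjjjjjjjjjjjjjjttttttttttttttttttssssssssssssss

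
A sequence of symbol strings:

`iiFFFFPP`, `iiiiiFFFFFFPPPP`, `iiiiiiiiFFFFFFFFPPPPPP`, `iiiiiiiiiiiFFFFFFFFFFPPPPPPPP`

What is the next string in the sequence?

Term n consists of 3n-1 i's, followed by 2n+2 F's, followed by 2n P's (n = 1, 2, …).
Setting n = 5 gives 14, 12, 10 characters in each block.

iiiiiiiiiiiiiiFFFFFFFFFFFFPPPPPPPPPP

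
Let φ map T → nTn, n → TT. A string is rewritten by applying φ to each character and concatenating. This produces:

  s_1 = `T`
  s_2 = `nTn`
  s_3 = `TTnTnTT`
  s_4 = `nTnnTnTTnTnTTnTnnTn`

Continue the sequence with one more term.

TTnTnTTTTnTnTTnTnnTnTTnTnTTnTnnTnTTnTnTTTTnTnTT

Replace each of the 19 characters of nTnnTnTTnTnTTnTnnTn in place — TT nTn TT TT nTn TT nTn nTn TT nTn TT nTn nTn TT nTn TT TT nTn TT — and concatenate.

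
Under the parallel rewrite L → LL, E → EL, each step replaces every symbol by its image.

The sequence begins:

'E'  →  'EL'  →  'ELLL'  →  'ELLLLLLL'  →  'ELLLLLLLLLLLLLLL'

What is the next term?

ELLLLLLLLLLLLLLLLLLLLLLLLLLLLLLL

Replace each of the 16 characters of ELLLLLLLLLLLLLLL in place — EL LL LL LL LL LL LL LL LL LL LL LL LL LL LL LL — and concatenate.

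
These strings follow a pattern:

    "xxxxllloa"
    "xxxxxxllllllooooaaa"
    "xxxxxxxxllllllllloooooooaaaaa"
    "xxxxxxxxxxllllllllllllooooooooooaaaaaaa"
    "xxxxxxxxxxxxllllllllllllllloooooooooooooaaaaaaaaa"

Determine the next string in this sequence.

xxxxxxxxxxxxxxllllllllllllllllllooooooooooooooooaaaaaaaaaaa

Reading off run lengths: x runs 4, 6, 8, 10, 12; l runs 3, 6, 9, 12, 15; o runs 1, 4, 7, 10, 13; a runs 1, 3, 5, 7, 9 — each is linear in n (n = 1, 2, …).
For the next term, n = 6, so the run lengths are 14, 18, 16, 11.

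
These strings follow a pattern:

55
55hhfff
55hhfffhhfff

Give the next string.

Each term is the previous one with hhfff appended.
One more step from 55hhfffhhfff gives the answer.

55hhfffhhfffhhfff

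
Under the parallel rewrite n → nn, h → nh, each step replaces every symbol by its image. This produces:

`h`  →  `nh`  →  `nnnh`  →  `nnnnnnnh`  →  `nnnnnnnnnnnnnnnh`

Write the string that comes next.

Replace each of the 16 characters of nnnnnnnnnnnnnnnh in place — nn nn nn nn nn nn nn nn nn nn nn nn nn nn nn nh — and concatenate.

nnnnnnnnnnnnnnnnnnnnnnnnnnnnnnnh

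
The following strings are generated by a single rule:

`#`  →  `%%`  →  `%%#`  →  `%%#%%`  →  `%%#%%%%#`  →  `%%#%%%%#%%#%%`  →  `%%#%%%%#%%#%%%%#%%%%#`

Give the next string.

%%#%%%%#%%#%%%%#%%%%#%%#%%%%#%%#%%

This is a Fibonacci-style word recurrence s(k) = s(k−1)·s(k−2): e.g. %%·# = %%#.
The next term joins %%#%%%%#%%#%%%%#%%%%# and %%#%%%%#%%#%%.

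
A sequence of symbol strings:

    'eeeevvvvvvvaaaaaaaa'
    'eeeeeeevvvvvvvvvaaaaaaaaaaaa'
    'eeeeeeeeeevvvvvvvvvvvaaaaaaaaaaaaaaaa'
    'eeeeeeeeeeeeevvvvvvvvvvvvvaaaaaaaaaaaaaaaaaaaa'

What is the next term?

eeeeeeeeeeeeeeeevvvvvvvvvvvvvvvaaaaaaaaaaaaaaaaaaaaaaaa

Each string has the form e^{3n-2} v^{2n+3} a^{4n}, where the shown terms are n = 2, 3, 4, 5.
Setting n = 6 gives 16, 15, 24 characters in each block.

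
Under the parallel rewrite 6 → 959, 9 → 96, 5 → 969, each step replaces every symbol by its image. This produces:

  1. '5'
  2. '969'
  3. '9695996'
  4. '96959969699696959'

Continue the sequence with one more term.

Rewriting the 17 symbols of 96959969699696959 one by one yields 96 959 96 969 96 96 959 96 959 96 96 959 96 959 96 969 96; concatenated:

96959969699696959969599696959969599696996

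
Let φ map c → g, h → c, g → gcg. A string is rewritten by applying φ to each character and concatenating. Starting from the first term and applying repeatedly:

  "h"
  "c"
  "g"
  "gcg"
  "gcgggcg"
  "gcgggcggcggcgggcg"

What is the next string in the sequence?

Replace each of the 17 characters of gcgggcggcggcgggcg in place — gcg g gcg gcg gcg g gcg gcg g gcg gcg g gcg gcg gcg g gcg — and concatenate.

gcgggcggcggcgggcggcgggcggcgggcggcggcgggcg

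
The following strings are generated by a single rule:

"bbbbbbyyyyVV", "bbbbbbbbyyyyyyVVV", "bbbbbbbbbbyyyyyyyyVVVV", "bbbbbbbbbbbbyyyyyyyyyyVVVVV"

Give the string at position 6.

Each string has the form b^{2n+2} y^{2n} V^{n}, where the shown terms are n = 2, 3, 4, 5.
Setting n = 7 gives 16, 14, 7 characters in each block.

bbbbbbbbbbbbbbbbyyyyyyyyyyyyyyVVVVVVV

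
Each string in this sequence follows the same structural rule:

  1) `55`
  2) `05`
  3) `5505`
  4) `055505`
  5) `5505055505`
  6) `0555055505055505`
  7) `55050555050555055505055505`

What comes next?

This is a Fibonacci-style word recurrence s(k) = s(k−2)·s(k−1): e.g. 55·05 = 5505.
Continuing: 0555055505055505 · 55050555050555055505055505 gives term 8.

055505550505550555050555050555055505055505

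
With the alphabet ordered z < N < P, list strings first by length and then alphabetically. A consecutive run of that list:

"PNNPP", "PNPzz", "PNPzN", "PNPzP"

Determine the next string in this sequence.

The successor of PNPzP increments the rightmost position that isn't already P and resets every position after it to z.

PNPNz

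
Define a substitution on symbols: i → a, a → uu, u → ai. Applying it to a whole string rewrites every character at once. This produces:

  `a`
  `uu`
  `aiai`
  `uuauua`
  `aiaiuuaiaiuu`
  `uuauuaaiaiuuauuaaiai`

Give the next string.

aiaiuuaiaiuuuuauuaaiaiuuaiaiuuuuauua

Replace each of the 20 characters of uuauuaaiaiuuauuaaiai in place — ai ai uu ai ai uu uu a uu a ai ai uu ai ai uu uu a uu a — and concatenate.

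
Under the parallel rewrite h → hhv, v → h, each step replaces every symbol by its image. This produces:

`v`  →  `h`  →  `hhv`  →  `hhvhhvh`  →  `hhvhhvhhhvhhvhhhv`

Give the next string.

Rewriting the 17 symbols of hhvhhvhhhvhhvhhhv one by one yields hhv hhv h hhv hhv h hhv hhv hhv h hhv hhv h hhv hhv hhv h; concatenated:

hhvhhvhhhvhhvhhhvhhvhhvhhhvhhvhhhvhhvhhvh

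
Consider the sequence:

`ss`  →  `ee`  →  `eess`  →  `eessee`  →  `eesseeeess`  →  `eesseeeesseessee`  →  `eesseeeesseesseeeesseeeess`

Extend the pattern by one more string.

eesseeeesseesseeeesseeeesseesseeeesseessee

From term 3 onward, concatenate the last term with the second-to-last: ee·ss = eess, eess·ee = eessee, …
The next term joins eesseeeesseesseeeesseeeess and eesseeeesseessee.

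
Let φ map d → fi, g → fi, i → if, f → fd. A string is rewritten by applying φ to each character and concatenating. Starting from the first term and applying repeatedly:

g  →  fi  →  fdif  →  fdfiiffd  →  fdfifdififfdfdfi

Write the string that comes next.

Rewriting the 16 symbols of fdfifdififfdfdfi one by one yields fd fi fd if fd fi if fd if fd fd fi fd fi fd if; concatenated:

fdfifdiffdfiiffdiffdfdfifdfifdif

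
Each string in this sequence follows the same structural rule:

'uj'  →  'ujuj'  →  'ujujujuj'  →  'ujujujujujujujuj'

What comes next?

ujujujujujujujujujujujujujujujuj

s(k+1) = s(k)·s(k) — each term doubles the last.
One more doubling of ujujujujujujujuj gives the answer.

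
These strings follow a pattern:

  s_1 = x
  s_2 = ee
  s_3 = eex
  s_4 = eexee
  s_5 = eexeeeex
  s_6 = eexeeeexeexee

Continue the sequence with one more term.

eexeeeexeexeeeexeeeex

Each term (from the third on) is the previous term followed by the one before it: term 3 = ee·x = eex.
So term 7 is eexeeeexeexee·eexeeeex.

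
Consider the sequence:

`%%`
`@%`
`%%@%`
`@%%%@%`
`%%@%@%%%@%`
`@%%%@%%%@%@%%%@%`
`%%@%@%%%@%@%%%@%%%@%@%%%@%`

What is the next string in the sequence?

@%%%@%%%@%@%%%@%%%@%@%%%@%@%%%@%%%@%@%%%@%

From term 3 onward, concatenate the second-to-last term with the last: %%·@% = %%@%, @%·%%@% = @%%%@%, …
So term 8 is @%%%@%%%@%@%%%@%·%%@%@%%%@%@%%%@%%%@%@%%%@%.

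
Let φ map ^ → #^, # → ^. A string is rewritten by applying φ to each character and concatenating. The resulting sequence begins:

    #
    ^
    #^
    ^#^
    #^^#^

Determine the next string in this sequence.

Rewriting each symbol of #^^#^: #→^, ^→#^, ^→#^, #→^, ^→#^, which concatenates to ^ #^ #^ ^ #^.

^#^#^^#^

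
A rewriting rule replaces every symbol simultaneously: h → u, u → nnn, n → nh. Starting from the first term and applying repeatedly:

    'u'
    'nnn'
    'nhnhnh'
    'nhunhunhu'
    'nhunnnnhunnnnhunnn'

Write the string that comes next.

nhunnnnhnhnhnhunnnnhnhnhnhunnnnhnhnh

φ(nhunnnnhunnnnhunnn) expands symbol-by-symbol to nh u nnn nh nh nh nh u nnn nh nh nh nh u nnn nh nh nh; joining the 18 pieces gives the next term.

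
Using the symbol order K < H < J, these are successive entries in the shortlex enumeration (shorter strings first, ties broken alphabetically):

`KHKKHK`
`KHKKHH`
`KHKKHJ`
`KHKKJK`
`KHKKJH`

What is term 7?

Stepping forward 2 times from KHKKJH: KHKKJH → KHKKJJ, then the target.

KHKHKK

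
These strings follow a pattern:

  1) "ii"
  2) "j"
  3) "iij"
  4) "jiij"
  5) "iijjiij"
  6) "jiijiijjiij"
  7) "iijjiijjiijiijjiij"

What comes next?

jiijiijjiijiijjiijjiijiijjiij

From term 3 onward, concatenate the second-to-last term with the last: ii·j = iij, j·iij = jiij, …
So term 8 is jiijiijjiij·iijjiijjiijiijjiij.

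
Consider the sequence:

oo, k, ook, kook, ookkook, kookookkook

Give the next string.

Each term (from the third on) is the two preceding terms concatenated in order: term 3 = oo·k = ook.
So term 7 is ookkook·kookookkook.

ookkookkookookkook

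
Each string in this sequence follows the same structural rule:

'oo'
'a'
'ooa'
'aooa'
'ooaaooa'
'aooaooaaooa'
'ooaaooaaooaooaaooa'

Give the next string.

aooaooaaooaooaaooaaooaooaaooa

From term 3 onward, concatenate the second-to-last term with the last: oo·a = ooa, a·ooa = aooa, …
The next term joins aooaooaaooa and ooaaooaaooaooaaooa.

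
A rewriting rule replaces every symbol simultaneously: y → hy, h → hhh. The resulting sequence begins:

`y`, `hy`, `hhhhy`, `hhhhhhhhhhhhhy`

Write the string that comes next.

Replace each of the 14 characters of hhhhhhhhhhhhhy in place — hhh hhh hhh hhh hhh hhh hhh hhh hhh hhh hhh hhh hhh hy — and concatenate.

hhhhhhhhhhhhhhhhhhhhhhhhhhhhhhhhhhhhhhhhy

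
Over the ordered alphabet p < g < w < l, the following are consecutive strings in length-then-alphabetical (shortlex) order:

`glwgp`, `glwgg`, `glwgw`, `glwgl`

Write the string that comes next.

The successor of glwgl increments the rightmost position that isn't already l and resets every position after it to p.

glwwp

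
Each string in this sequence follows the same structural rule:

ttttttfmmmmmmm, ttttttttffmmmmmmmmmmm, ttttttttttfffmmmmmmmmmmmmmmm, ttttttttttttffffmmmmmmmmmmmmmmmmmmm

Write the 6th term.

Each string has the form t^{2n+2} f^{n-1} m^{4n-1}, where the shown terms are n = 2, 3, 4, 5.
Setting n = 7 gives 16, 6, 27 characters in each block.

ttttttttttttttttffffffmmmmmmmmmmmmmmmmmmmmmmmmmmm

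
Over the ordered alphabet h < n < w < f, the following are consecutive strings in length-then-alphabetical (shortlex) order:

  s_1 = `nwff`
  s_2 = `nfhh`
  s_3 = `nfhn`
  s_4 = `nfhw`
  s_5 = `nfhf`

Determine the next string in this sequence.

The successor of nfhf increments the rightmost position that isn't already f and resets every position after it to h.

nfnh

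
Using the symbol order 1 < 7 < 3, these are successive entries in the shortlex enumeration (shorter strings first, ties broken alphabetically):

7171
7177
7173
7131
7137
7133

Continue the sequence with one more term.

7711

Find the rightmost character of 7133 below 3, bump it to the next letter, and reset everything to its right to 1.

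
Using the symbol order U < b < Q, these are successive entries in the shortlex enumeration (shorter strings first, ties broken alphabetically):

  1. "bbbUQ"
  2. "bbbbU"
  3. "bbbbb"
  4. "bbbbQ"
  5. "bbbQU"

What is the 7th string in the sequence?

bbbQQ

Advancing 2 positions from bbbQU through bbbQU → bbbQb reaches term 7.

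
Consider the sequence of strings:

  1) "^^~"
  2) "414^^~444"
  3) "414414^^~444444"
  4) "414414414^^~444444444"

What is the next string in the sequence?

s(k+1) = 414·s(k)·444, so each term gains 414 as a prefix and 444 as a suffix.
Applying this once more to 414414414^^~444444444:

414414414414^^~444444444444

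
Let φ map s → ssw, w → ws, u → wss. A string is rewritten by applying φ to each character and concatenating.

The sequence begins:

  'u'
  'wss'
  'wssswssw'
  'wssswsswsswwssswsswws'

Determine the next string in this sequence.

Rewriting the 21 symbols of wssswsswsswwssswsswws one by one yields ws ssw ssw ssw ws ssw ssw ws ssw ssw ws ws ssw ssw ssw ws ssw ssw ws ws ssw; concatenated:

wssswsswsswwssswsswwssswsswwswssswsswsswwssswsswwswsssw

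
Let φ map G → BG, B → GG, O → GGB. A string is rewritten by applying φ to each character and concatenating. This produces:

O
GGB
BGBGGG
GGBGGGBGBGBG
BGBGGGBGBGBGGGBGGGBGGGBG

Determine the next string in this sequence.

GGBGGGBGBGBGGGBGGGBGGGBGBGBGGGBGBGBGGGBGBGBGGGBG

Applying the rule to each of the 24 symbols of BGBGGGBGBGBGGGBGGGBGGGBG gives the pieces GG BG GG BG BG BG GG BG GG BG GG BG BG BG GG BG BG BG GG BG BG BG GG BG, which concatenate to the answer.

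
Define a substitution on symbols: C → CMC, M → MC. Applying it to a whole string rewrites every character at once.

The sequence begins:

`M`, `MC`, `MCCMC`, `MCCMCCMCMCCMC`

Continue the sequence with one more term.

MCCMCCMCMCCMCCMCMCCMCMCCMCCMCMCCMC

φ(MCCMCCMCMCCMC) expands symbol-by-symbol to MC CMC CMC MC CMC CMC MC CMC MC CMC CMC MC CMC; joining the 13 pieces gives the next term.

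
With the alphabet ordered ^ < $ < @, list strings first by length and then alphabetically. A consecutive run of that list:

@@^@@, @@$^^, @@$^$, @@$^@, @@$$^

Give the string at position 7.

@@$$@

Continuing the enumeration 2 steps past @@$$^: @@$$^ → @@$$$ → (answer).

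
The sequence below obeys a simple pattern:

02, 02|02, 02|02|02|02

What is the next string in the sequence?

02|02|02|02|02|02|02|02

Every step duplicates the string with '|' between the halves.
So the next term is two copies of 02|02|02|02 with '|' between the halves.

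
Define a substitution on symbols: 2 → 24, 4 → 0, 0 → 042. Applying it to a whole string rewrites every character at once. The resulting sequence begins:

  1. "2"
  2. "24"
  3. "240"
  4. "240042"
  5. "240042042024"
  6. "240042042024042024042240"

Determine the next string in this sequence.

Applying the rule to each of the 24 symbols of 240042042024042024042240 gives the pieces 24 0 042 042 0 24 042 0 24 042 24 0 042 0 24 042 24 0 042 0 24 24 0 042, which concatenate to the answer.

240042042024042024042240042024042240042024240042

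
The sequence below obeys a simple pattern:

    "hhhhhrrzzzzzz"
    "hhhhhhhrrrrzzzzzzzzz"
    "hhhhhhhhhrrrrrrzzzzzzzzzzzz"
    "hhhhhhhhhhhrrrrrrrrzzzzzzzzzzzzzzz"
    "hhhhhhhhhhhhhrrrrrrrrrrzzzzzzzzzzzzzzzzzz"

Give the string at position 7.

hhhhhhhhhhhhhhhhhrrrrrrrrrrrrrrzzzzzzzzzzzzzzzzzzzzzzzz

Reading off run lengths: h runs 5, 7, 9, 11, 13; r runs 2, 4, 6, 8, 10; z runs 6, 9, 12, 15, 18 — each is linear in n (n = 1, 2, …).
For term 7, n = 7, so the run lengths are 17, 14, 24.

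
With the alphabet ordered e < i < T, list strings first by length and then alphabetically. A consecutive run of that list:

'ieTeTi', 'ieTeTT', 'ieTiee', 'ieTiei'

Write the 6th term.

Advancing 2 positions from ieTiei through ieTiei → ieTieT reaches term 6.

ieTiie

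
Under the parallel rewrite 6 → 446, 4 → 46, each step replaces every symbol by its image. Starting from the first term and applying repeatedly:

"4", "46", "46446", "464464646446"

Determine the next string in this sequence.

Expanding 464464646446: 4→46, 6→446, 4→46, 4→46, 6→446, 4→46, 6→446, 4→46, 6→446, 4→46, 4→46, 6→446. Concatenated: 46 446 46 46 446 46 446 46 446 46 46 446.

46446464644646446464464646446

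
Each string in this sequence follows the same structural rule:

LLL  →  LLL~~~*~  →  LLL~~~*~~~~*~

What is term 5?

The strings grow by a fixed suffix ~~~*~ each time.
From LLL~~~*~~~~*~, 2 further steps: LLL~~~*~~~~*~ → LLL~~~*~~~~*~~~~*~ → (answer).

LLL~~~*~~~~*~~~~*~~~~*~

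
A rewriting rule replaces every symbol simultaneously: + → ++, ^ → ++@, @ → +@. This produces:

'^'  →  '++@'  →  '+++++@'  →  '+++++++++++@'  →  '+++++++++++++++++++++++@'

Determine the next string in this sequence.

+++++++++++++++++++++++++++++++++++++++++++++++@

φ(+++++++++++++++++++++++@) expands symbol-by-symbol to ++ ++ ++ ++ ++ ++ ++ ++ ++ ++ ++ ++ ++ ++ ++ ++ ++ ++ ++ ++ ++ ++ ++ +@; joining the 24 pieces gives the next term.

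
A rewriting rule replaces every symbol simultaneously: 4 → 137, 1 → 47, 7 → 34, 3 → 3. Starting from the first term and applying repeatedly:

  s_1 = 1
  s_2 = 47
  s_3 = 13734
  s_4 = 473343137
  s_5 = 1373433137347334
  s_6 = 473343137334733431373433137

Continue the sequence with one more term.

137343313734733433137343313734733431373347334

Replace each of the 27 characters of 473343137334733431373433137 in place — 137 34 3 3 137 3 47 3 34 3 3 137 34 3 3 137 3 47 3 34 3 137 3 3 47 3 34 — and concatenate.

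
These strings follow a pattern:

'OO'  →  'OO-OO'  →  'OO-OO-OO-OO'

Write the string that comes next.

s(k+1) = s(k)·-·s(k) — each term doubles the last with '-' between the halves.
So the next term is two copies of OO-OO-OO-OO with '-' between the halves.

OO-OO-OO-OO-OO-OO-OO-OO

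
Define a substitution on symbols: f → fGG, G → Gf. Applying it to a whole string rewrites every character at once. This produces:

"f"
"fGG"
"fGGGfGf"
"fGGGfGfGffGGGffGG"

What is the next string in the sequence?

Applying the rule to each of the 17 symbols of fGGGfGfGffGGGffGG gives the pieces fGG Gf Gf Gf fGG Gf fGG Gf fGG fGG Gf Gf Gf fGG fGG Gf Gf, which concatenate to the answer.

fGGGfGfGffGGGffGGGffGGfGGGfGfGffGGfGGGfGf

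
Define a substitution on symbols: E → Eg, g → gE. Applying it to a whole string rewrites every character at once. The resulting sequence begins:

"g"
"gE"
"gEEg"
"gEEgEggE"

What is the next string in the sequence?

Expanding gEEgEggE: g→gE, E→Eg, E→Eg, g→gE, E→Eg, g→gE, g→gE, E→Eg. Concatenated: gE Eg Eg gE Eg gE gE Eg.

gEEgEggEEggEgEEg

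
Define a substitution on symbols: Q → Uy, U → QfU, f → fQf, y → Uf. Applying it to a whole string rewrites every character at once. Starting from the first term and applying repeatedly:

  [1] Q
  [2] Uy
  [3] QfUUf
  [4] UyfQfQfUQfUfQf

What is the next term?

Rewriting the 14 symbols of UyfQfQfUQfUfQf one by one yields QfU Uf fQf Uy fQf Uy fQf QfU Uy fQf QfU fQf Uy fQf; concatenated:

QfUUffQfUyfQfUyfQfQfUUyfQfQfUfQfUyfQf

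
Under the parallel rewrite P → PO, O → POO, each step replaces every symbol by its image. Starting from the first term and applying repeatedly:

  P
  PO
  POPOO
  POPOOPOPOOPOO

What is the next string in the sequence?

POPOOPOPOOPOOPOPOOPOPOOPOOPOPOOPOO

Replace each of the 13 characters of POPOOPOPOOPOO in place — PO POO PO POO POO PO POO PO POO POO PO POO POO — and concatenate.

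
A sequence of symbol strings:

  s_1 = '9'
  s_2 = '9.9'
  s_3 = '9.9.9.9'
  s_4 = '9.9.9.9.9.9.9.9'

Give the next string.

s(k+1) = s(k)·.·s(k) — each term doubles the last with '.' between the halves.
One more doubling of 9.9.9.9.9.9.9.9 gives the answer.

9.9.9.9.9.9.9.9.9.9.9.9.9.9.9.9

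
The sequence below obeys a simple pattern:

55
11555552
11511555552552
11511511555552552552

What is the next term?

11511511511555552552552552

Each term wraps the previous one in 115 on the left and 552 on the right.
So the next term is 115·11511511555552552552·552.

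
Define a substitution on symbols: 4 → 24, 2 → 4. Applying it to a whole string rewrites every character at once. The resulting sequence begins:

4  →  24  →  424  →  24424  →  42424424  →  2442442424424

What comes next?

424244242442442424424

φ(2442442424424) expands symbol-by-symbol to 4 24 24 4 24 24 4 24 4 24 24 4 24; joining the 13 pieces gives the next term.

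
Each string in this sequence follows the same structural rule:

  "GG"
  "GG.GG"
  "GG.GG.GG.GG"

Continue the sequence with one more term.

s(k+1) = s(k)·.·s(k) — each term doubles the last with '.' between the halves.
So the next term is two copies of GG.GG.GG.GG with '.' between the halves.

GG.GG.GG.GG.GG.GG.GG.GG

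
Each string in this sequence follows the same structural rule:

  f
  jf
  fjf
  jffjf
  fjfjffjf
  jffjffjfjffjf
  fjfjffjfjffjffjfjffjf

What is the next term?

From term 3 onward, concatenate the second-to-last term with the last: f·jf = fjf, jf·fjf = jffjf, …
Continuing: jffjffjfjffjf · fjfjffjfjffjffjfjffjf gives term 8.

jffjffjfjffjffjfjffjfjffjffjfjffjf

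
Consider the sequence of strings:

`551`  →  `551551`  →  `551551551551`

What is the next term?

s(k+1) = s(k)·s(k) — each term doubles the last.
So the next term is two copies of 551551551551.

551551551551551551551551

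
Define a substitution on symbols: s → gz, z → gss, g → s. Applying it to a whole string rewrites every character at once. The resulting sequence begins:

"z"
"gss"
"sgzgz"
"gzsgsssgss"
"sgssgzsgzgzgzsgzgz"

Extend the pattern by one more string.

Applying the rule to each of the 18 symbols of sgssgzsgzgzgzsgzgz gives the pieces gz s gz gz s gss gz s gss s gss s gss gz s gss s gss, which concatenate to the answer.

gzsgzgzsgssgzsgsssgsssgssgzsgsssgss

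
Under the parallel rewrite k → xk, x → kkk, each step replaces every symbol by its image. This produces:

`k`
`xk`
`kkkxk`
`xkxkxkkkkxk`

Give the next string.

kkkxkkkkxkkkkxkxkxkxkkkkxk

Rewriting each symbol of xkxkxkkkkxk: x→kkk, k→xk, x→kkk, k→xk, x→kkk, k→xk, k→xk, k→xk, k→xk, x→kkk, k→xk, which concatenates to kkk xk kkk xk kkk xk xk xk xk kkk xk.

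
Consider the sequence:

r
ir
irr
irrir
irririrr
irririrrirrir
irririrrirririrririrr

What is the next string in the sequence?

irririrrirririrririrrirririrrirrir

Each term (from the third on) is the previous term followed by the one before it: term 3 = ir·r = irr.
Continuing: irririrrirririrririrr · irririrrirrir gives term 8.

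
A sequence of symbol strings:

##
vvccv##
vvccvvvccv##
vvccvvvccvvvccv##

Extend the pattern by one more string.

Each term is the previous one with vvccv prepended.
Applying this once more to vvccvvvccvvvccv##:

vvccvvvccvvvccvvvccv##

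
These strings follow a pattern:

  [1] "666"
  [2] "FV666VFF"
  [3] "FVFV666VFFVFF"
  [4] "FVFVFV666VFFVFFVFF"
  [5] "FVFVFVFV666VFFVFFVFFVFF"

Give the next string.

FVFVFVFVFV666VFFVFFVFFVFFVFF

Every step adds FV to the front and VFF to the end of the previous string.
So the next term is FV·FVFVFVFV666VFFVFFVFFVFF·VFF.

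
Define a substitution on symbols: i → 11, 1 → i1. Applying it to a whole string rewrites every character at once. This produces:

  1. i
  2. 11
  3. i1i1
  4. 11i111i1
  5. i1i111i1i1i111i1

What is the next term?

Applying the rule to each of the 16 symbols of i1i111i1i1i111i1 gives the pieces 11 i1 11 i1 i1 i1 11 i1 11 i1 11 i1 i1 i1 11 i1, which concatenate to the answer.

11i111i1i1i111i111i111i1i1i111i1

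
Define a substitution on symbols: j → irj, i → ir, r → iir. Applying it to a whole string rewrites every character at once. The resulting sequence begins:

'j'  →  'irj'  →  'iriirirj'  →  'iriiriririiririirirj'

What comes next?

iriiriririiririiririiriririiririiriririiririirirj

φ(iriiriririiririirirj) expands symbol-by-symbol to ir iir ir ir iir ir iir ir iir ir ir iir ir iir ir ir iir ir iir irj; joining the 20 pieces gives the next term.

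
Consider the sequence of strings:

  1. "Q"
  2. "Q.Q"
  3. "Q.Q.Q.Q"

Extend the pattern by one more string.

Every step duplicates the string with '.' between the halves.
One more doubling of Q.Q.Q.Q gives the answer.

Q.Q.Q.Q.Q.Q.Q.Q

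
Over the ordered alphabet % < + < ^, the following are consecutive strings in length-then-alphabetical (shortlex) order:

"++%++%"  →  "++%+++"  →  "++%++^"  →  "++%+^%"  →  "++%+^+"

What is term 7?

Continuing the enumeration 2 steps past ++%+^+: ++%+^+ → ++%+^^ → (answer).

++%^%%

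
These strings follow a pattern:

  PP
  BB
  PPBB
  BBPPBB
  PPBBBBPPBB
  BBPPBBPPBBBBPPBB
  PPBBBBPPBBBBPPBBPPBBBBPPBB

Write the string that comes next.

This is a Fibonacci-style word recurrence s(k) = s(k−2)·s(k−1): e.g. PP·BB = PPBB.
The next term joins BBPPBBPPBBBBPPBB and PPBBBBPPBBBBPPBBPPBBBBPPBB.

BBPPBBPPBBBBPPBBPPBBBBPPBBBBPPBBPPBBBBPPBB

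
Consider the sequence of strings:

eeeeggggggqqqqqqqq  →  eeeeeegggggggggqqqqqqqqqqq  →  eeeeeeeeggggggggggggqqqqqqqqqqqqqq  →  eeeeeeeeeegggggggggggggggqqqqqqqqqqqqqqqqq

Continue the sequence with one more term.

The n-th term is 2n e's then 3n g's then 3n+2 q's, where the shown terms are n = 2, 3, 4, 5.
At n = 6 the blocks have lengths 12, 18, 20.

eeeeeeeeeeeeggggggggggggggggggqqqqqqqqqqqqqqqqqqqq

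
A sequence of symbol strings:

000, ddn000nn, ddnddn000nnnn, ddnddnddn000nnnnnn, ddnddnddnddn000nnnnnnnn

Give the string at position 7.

Each term wraps the previous one in ddn on the left and nn on the right.
From ddnddnddnddn000nnnnnnnn, 2 further steps: ddnddnddnddn000nnnnnnnn → ddnddnddnddnddn000nnnnnnnnnn → (answer).

ddnddnddnddnddnddn000nnnnnnnnnnnn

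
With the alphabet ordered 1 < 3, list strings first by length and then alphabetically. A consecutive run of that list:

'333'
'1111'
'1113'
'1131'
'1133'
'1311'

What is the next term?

Treat 1311 as a base-2 numeral over the given alphabet and add one, carrying through any trailing 3's.

1313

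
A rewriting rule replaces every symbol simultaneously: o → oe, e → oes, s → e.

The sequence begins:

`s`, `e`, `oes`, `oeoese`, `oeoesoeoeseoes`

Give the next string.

φ(oeoesoeoeseoes) expands symbol-by-symbol to oe oes oe oes e oe oes oe oes e oes oe oes e; joining the 14 pieces gives the next term.

oeoesoeoeseoeoesoeoeseoesoeoese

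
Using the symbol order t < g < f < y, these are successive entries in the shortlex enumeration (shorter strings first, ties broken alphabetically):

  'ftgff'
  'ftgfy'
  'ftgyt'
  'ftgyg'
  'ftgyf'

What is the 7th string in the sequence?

ftftt

Stepping forward 2 times from ftgyf: ftgyf → ftgyy, then the target.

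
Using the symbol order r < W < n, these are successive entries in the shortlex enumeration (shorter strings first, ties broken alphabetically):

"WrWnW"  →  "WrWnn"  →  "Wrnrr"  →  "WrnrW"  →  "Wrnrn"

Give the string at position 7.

Stepping forward 2 times from Wrnrn: Wrnrn → WrnWr, then the target.

WrnWW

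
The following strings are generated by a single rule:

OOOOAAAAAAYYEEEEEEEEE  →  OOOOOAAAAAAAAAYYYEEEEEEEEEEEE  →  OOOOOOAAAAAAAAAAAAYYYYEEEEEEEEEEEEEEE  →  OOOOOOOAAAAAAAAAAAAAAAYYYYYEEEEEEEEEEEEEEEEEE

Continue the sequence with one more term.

Each string has the form O^{n+2} A^{3n} Y^{n} E^{3n+3}, where the shown terms are n = 2, 3, 4, 5.
For the next term, n = 6, so the run lengths are 8, 18, 6, 21.

OOOOOOOOAAAAAAAAAAAAAAAAAAYYYYYYEEEEEEEEEEEEEEEEEEEEE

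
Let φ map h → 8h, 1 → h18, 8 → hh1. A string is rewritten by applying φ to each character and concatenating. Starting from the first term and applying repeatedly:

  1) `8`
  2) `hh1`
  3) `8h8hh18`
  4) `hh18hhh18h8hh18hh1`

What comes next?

Replace each of the 18 characters of hh18hhh18h8hh18hh1 in place — 8h 8h h18 hh1 8h 8h 8h h18 hh1 8h hh1 8h 8h h18 hh1 8h 8h h18 — and concatenate.

8h8hh18hh18h8h8hh18hh18hhh18h8hh18hh18h8hh18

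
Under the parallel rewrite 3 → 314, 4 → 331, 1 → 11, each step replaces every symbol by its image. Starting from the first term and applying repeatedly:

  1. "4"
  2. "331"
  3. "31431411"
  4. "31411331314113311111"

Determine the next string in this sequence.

Replace each of the 20 characters of 31411331314113311111 in place — 314 11 331 11 11 314 314 11 314 11 331 11 11 314 314 11 11 11 11 11 — and concatenate.

314113311111314314113141133111113143141111111111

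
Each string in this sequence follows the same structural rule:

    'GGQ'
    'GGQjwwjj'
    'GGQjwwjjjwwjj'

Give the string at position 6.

The strings grow by a fixed suffix jwwjj each time.
From GGQjwwjjjwwjj, 3 further steps: GGQjwwjjjwwjj → GGQjwwjjjwwjjjwwjj → GGQjwwjjjwwjjjwwjjjwwjj → (answer).

GGQjwwjjjwwjjjwwjjjwwjjjwwjj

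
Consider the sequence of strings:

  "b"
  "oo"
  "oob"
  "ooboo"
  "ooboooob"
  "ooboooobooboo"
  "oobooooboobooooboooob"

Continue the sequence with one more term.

oobooooboobooooboooobooboooobooboo

Each term (from the third on) is the previous term followed by the one before it: term 3 = oo·b = oob.
Continuing: oobooooboobooooboooob · ooboooobooboo gives term 8.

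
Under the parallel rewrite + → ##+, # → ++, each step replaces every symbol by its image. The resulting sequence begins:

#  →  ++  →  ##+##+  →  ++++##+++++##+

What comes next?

##+##+##+##+++++##+##+##+##+##+++++##+

Applying the rule to each of the 14 symbols of ++++##+++++##+ gives the pieces ##+ ##+ ##+ ##+ ++ ++ ##+ ##+ ##+ ##+ ##+ ++ ++ ##+, which concatenate to the answer.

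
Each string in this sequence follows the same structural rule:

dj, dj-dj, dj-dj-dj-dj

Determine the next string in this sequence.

Each string is two copies of the previous one joined by '-'.
Doubling dj-dj-dj-dj with '-' between the halves:

dj-dj-dj-dj-dj-dj-dj-dj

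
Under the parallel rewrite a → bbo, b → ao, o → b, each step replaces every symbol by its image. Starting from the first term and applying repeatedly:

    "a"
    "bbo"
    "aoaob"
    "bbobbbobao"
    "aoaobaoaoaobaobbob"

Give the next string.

bbobbbobaobbobbbobbbobaobbobaoaobao

Applying the rule to each of the 18 symbols of aoaobaoaoaobaobbob gives the pieces bbo b bbo b ao bbo b bbo b bbo b ao bbo b ao ao b ao, which concatenate to the answer.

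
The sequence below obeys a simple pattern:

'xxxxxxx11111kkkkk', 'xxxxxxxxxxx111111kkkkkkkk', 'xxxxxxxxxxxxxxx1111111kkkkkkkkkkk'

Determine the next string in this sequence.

xxxxxxxxxxxxxxxxxxx11111111kkkkkkkkkkkkkk

Reading off run lengths: x runs 7, 11, 15; 1 runs 5, 6, 7; k runs 5, 8, 11 — each is linear in n, where the shown terms are n = 2, 3, 4.
For the next term, n = 5, so the run lengths are 19, 8, 14.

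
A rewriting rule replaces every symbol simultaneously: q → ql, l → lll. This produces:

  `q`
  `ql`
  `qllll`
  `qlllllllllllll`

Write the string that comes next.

Applying the rule to each of the 14 symbols of qlllllllllllll gives the pieces ql lll lll lll lll lll lll lll lll lll lll lll lll lll, which concatenate to the answer.

qllllllllllllllllllllllllllllllllllllllll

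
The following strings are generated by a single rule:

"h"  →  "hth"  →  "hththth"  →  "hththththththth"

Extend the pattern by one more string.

Every step duplicates the string with 't' between the halves.
Doubling hththththththth with 't' between the halves:

hththththththththththththththth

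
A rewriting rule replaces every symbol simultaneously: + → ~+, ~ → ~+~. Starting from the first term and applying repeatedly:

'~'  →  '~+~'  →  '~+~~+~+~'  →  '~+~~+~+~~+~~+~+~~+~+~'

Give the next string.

~+~~+~+~~+~~+~+~~+~+~~+~~+~+~~+~~+~+~~+~+~~+~~+~+~~+~+~

Applying the rule to each of the 21 symbols of ~+~~+~+~~+~~+~+~~+~+~ gives the pieces ~+~ ~+ ~+~ ~+~ ~+ ~+~ ~+ ~+~ ~+~ ~+ ~+~ ~+~ ~+ ~+~ ~+ ~+~ ~+~ ~+ ~+~ ~+ ~+~, which concatenate to the answer.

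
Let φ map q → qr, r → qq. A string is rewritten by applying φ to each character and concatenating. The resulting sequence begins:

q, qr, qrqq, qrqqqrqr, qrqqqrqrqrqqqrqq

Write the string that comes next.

Applying the rule to each of the 16 symbols of qrqqqrqrqrqqqrqq gives the pieces qr qq qr qr qr qq qr qq qr qq qr qr qr qq qr qr, which concatenate to the answer.

qrqqqrqrqrqqqrqqqrqqqrqrqrqqqrqr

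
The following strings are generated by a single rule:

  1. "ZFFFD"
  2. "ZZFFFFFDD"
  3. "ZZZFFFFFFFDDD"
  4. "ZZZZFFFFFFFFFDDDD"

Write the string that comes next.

Term n consists of n Z's, followed by 2n+1 F's, followed by n D's (n = 1, 2, …).
At n = 5 the blocks have lengths 5, 11, 5.

ZZZZZFFFFFFFFFFFDDDDD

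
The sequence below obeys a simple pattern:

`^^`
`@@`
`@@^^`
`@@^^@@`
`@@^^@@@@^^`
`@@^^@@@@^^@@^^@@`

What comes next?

@@^^@@@@^^@@^^@@@@^^@@@@^^

From term 3 onward, concatenate the last term with the second-to-last: @@·^^ = @@^^, @@^^·@@ = @@^^@@, …
Continuing: @@^^@@@@^^@@^^@@ · @@^^@@@@^^ gives term 7.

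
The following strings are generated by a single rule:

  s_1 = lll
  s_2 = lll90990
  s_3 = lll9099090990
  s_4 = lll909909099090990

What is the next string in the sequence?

Every step adds 90990 to the end: s(k+1) = s(k)·90990.
Applying this once more to lll909909099090990:

lll90990909909099090990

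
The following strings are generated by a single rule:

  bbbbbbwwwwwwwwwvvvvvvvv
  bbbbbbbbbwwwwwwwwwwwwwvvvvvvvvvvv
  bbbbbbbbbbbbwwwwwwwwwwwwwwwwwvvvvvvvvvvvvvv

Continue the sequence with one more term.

bbbbbbbbbbbbbbbwwwwwwwwwwwwwwwwwwwwwvvvvvvvvvvvvvvvvv

Reading off run lengths: b runs 6, 9, 12; w runs 9, 13, 17; v runs 8, 11, 14 — each is linear in n, where the shown terms are n = 2, 3, 4.
At n = 5 the blocks have lengths 15, 21, 17.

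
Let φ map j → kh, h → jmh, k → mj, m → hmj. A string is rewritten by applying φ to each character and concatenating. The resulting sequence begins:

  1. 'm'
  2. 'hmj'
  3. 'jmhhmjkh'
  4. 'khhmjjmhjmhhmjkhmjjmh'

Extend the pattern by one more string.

φ(khhmjjmhjmhhmjkhmjjmh) expands symbol-by-symbol to mj jmh jmh hmj kh kh hmj jmh kh hmj jmh jmh hmj kh mj jmh hmj kh kh hmj jmh; joining the 21 pieces gives the next term.

mjjmhjmhhmjkhkhhmjjmhkhhmjjmhjmhhmjkhmjjmhhmjkhkhhmjjmh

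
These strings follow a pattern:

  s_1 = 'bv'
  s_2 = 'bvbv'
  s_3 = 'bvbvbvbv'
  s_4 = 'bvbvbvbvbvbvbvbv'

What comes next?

bvbvbvbvbvbvbvbvbvbvbvbvbvbvbvbv

s(k+1) = s(k)·s(k) — each term doubles the last.
So the next term is two copies of bvbvbvbvbvbvbvbv.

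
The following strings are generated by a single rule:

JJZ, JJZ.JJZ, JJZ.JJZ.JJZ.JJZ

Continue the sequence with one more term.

s(k+1) = s(k)·.·s(k) — each term doubles the last with '.' between the halves.
One more doubling of JJZ.JJZ.JJZ.JJZ gives the answer.

JJZ.JJZ.JJZ.JJZ.JJZ.JJZ.JJZ.JJZ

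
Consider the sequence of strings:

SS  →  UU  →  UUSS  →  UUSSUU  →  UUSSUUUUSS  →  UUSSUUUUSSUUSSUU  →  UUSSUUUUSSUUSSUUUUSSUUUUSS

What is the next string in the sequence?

UUSSUUUUSSUUSSUUUUSSUUUUSSUUSSUUUUSSUUSSUU

From term 3 onward, concatenate the last term with the second-to-last: UU·SS = UUSS, UUSS·UU = UUSSUU, …
Continuing: UUSSUUUUSSUUSSUUUUSSUUUUSS · UUSSUUUUSSUUSSUU gives term 8.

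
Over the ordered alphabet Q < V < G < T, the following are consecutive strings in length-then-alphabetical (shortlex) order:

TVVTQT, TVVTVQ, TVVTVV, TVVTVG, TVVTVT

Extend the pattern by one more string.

TVVTGQ

The successor of TVVTVT increments the rightmost position that isn't already T and resets every position after it to Q.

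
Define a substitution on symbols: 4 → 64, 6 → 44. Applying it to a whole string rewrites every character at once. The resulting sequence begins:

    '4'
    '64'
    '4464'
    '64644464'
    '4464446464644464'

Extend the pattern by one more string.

Rewriting the 16 symbols of 4464446464644464 one by one yields 64 64 44 64 64 64 44 64 44 64 44 64 64 64 44 64; concatenated:

64644464646444644464446464644464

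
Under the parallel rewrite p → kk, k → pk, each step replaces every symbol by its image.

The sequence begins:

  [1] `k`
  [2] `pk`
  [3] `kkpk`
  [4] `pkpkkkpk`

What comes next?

kkpkkkpkpkpkkkpk

Apply φ to pkpkkkpk symbol by symbol: p→kk, k→pk, p→kk, k→pk, k→pk, k→pk, p→kk, k→pk; joined: kk pk kk pk pk pk kk pk.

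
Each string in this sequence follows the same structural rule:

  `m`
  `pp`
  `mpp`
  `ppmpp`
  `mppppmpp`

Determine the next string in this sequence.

ppmppmppppmpp

This is a Fibonacci-style word recurrence s(k) = s(k−2)·s(k−1): e.g. m·pp = mpp.
The next term joins ppmpp and mppppmpp.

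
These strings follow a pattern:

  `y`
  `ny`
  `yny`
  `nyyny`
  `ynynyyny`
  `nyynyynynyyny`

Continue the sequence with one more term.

ynynyynynyynyynynyyny

This is a Fibonacci-style word recurrence s(k) = s(k−2)·s(k−1): e.g. y·ny = yny.
So term 7 is ynynyyny·nyynyynynyyny.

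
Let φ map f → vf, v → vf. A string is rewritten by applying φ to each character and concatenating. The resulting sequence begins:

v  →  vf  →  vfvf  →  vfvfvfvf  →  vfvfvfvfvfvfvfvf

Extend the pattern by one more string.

Rewriting the 16 symbols of vfvfvfvfvfvfvfvf one by one yields vf vf vf vf vf vf vf vf vf vf vf vf vf vf vf vf; concatenated:

vfvfvfvfvfvfvfvfvfvfvfvfvfvfvfvf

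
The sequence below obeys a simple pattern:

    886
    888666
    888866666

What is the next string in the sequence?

888886666666

The n-th term is n+1 8's then 2n-1 6's (n = 1, 2, …).
Setting n = 4 gives 5, 7 characters in each block.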